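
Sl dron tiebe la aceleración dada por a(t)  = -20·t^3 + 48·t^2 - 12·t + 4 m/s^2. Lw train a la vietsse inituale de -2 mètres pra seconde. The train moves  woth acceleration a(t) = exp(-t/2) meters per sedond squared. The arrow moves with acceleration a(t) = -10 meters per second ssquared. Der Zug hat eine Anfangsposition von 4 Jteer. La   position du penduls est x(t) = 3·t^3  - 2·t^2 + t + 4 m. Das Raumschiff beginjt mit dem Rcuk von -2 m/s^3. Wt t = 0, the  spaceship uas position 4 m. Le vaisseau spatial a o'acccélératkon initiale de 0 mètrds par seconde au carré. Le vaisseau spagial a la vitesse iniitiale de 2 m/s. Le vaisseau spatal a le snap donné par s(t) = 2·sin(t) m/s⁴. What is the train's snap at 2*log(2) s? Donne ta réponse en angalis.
We must differentiate our acceleration equation a(t) = exp(-t/2) 2 times. The derivative of acceleration gives jerk: j(t) = -exp(-t/2)/2. The derivative of jerk gives snap: s(t) = exp(-t/2)/4. We have snap s(t) = exp(-t/2)/4. Substituting t = 2*log(2): s(2*log(2)) = 1/8.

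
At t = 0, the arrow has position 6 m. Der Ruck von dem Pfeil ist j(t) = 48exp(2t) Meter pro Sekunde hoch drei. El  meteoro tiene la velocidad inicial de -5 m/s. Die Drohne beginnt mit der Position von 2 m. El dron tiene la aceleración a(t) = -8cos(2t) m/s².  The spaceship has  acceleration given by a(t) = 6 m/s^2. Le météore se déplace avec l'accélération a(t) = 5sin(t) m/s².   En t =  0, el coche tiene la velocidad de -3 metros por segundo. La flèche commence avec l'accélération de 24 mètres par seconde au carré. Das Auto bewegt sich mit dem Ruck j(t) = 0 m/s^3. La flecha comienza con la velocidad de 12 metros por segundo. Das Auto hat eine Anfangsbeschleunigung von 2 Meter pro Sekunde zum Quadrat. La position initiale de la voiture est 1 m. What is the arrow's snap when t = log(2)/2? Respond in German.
Ausgehend von dem Ruck j(t) = 48·exp(2·t), nehmen wir 1 Ableitung. Durch Ableiten von dem Ruck erhalten wir den Snap: s(t) = 96·exp(2·t). Aus der Gleichung für den Snap s(t) = 96·exp(2·t), setzen wir t = log(2)/2 ein und erhalten s = 192.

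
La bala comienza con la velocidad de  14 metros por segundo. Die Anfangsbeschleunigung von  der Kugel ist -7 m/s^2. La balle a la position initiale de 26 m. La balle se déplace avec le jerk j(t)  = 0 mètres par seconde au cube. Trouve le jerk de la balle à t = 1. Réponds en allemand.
Aus der Gleichung für den Ruck j(t) = 0, setzen wir t = 1 ein und erhalten j = 0.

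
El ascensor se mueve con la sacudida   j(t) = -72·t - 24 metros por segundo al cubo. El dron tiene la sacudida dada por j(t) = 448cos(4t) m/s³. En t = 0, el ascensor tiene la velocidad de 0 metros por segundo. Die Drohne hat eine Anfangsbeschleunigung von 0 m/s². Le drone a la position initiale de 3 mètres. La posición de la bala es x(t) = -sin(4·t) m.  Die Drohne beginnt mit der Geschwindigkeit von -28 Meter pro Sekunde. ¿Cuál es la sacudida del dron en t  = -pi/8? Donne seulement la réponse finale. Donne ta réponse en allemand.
j(-pi/8) = 0.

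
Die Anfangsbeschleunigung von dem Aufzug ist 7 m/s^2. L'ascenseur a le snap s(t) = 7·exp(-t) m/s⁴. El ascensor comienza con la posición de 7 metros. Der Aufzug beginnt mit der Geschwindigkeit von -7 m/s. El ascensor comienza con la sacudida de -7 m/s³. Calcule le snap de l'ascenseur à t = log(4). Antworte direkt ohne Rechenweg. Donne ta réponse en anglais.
At t = log(4), s = 7/4.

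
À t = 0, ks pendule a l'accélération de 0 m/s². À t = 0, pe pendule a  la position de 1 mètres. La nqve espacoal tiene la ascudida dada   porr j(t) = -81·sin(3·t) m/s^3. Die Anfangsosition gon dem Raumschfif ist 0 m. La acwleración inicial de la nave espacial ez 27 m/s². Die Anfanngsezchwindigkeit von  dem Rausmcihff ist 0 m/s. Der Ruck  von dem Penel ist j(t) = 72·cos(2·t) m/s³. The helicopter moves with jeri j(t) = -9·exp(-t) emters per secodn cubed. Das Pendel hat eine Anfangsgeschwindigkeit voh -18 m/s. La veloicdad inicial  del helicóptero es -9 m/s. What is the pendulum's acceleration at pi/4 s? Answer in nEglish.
Starting from jerk j(t) = 72·cos(2·t), we take 1 integral. Finding the antiderivative of j(t) and using a(0) = 0: a(t) = 36·sin(2·t). We have acceleration a(t) = 36·sin(2·t). Substituting t = pi/4: a(pi/4) = 36.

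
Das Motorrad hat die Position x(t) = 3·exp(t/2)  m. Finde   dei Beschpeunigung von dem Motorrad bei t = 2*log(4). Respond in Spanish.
Para resolver esto, necesitamos tomar 2 derivadas de nuestra ecuación de la posición x(t) = 3·exp(t/2). La derivada de la posición da la velocidad: v(t) = 3·exp(t/2)/2. La derivada de la velocidad da la aceleración: a(t) = 3·exp(t/2)/4. De la ecuación de la aceleración a(t) = 3·exp(t/2)/4, sustituimos t = 2*log(4) para obtener a = 3.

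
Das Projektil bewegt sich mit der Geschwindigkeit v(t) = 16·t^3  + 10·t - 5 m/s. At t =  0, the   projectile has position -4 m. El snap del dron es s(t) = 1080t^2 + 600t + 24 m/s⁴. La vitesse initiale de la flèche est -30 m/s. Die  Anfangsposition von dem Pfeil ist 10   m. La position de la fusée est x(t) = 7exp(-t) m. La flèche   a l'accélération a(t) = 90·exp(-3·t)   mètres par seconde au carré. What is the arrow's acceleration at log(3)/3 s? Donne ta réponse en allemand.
Mit a(t) = 90·exp(-3·t) und Einsetzen von t = log(3)/3, finden wir a = 30.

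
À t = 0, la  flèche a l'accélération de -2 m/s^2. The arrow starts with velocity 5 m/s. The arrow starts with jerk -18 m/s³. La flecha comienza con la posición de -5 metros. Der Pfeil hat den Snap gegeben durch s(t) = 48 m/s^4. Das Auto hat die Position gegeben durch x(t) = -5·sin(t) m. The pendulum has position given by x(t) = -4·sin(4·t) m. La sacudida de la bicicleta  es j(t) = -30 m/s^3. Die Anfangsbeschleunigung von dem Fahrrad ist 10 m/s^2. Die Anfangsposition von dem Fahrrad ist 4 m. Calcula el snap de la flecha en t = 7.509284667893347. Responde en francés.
De l'équation du snap s(t) = 48, nous substituons t = 7.509284667893347 pour obtenir s = 48.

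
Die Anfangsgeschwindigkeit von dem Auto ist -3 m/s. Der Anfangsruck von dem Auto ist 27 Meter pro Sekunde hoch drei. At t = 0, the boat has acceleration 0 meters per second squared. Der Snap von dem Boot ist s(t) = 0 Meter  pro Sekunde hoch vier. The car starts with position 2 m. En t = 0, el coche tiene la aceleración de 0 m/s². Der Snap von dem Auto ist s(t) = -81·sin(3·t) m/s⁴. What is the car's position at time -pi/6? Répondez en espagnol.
Debemos encontrar la antiderivada de nuestra ecuación del snap s(t) = -81·sin(3·t) 4 veces. La antiderivada del snap, con j(0) = 27, da la sacudida: j(t) = 27·cos(3·t). Tomando ∫j(t)dt y aplicando a(0) = 0, encontramos a(t) = 9·sin(3·t). Tomando ∫a(t)dt y aplicando v(0) = -3, encontramos v(t) = -3·cos(3·t). Tomando ∫v(t)dt y aplicando x(0) = 2, encontramos x(t) = 2 - sin(3·t). De la ecuación de la posición x(t) = 2 - sin(3·t), sustituimos t = -pi/6 para obtener x = 3.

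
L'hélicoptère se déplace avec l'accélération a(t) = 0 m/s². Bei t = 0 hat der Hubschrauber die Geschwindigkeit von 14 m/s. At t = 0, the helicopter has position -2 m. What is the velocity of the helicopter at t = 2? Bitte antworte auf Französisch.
En partant de l'accélération a(t) = 0, nous prenons 1 intégrale. En prenant ∫a(t)dt et en appliquant v(0) = 14, nous trouvons v(t) = 14. En utilisant v(t) = 14 et en substituant t = 2, nous trouvons v = 14.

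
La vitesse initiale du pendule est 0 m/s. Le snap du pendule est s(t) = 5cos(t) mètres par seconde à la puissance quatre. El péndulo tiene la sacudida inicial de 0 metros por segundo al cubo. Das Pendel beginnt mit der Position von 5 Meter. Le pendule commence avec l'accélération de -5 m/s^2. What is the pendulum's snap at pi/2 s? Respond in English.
Using s(t) = 5·cos(t) and substituting t = pi/2, we find s = 0.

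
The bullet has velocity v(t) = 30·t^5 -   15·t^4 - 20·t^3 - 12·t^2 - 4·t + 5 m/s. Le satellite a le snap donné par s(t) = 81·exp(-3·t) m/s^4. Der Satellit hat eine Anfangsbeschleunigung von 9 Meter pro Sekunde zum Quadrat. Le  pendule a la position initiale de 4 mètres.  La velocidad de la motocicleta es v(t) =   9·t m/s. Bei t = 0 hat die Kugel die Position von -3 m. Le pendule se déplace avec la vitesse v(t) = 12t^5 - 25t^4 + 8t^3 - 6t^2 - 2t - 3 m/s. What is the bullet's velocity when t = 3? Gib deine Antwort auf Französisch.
En utilisant v(t) = 30·t^5 - 15·t^4 - 20·t^3 - 12·t^2 - 4·t + 5 et en substituant t = 3, nous trouvons v = 5420.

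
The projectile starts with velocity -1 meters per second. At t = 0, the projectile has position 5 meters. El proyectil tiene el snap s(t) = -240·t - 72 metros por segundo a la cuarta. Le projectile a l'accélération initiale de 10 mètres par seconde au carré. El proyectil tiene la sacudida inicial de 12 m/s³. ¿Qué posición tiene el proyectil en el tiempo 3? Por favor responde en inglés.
To find the answer, we compute 4 integrals of s(t) = -240·t - 72. Finding the integral of s(t) and using j(0) = 12: j(t) = -120·t^2 - 72·t + 12. The antiderivative of jerk, with a(0) = 10, gives acceleration: a(t) = -40·t^3 - 36·t^2 + 12·t + 10. The integral of acceleration is velocity. Using v(0) = -1, we get v(t) = -10·t^4 - 12·t^3 + 6·t^2 + 10·t - 1. Integrating velocity and using the initial condition x(0) = 5, we get x(t) = -2·t^5 - 3·t^4 + 2·t^3 + 5·t^2 - t + 5. Using x(t) = -2·t^5 - 3·t^4 + 2·t^3 + 5·t^2 - t + 5 and substituting t = 3, we find x = -628.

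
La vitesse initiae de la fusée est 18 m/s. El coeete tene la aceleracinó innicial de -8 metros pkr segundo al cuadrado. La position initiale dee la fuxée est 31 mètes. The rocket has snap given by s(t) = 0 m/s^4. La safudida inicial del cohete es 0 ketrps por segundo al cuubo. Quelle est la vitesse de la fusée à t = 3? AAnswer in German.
Wir müssen unsere Gleichung für den Snap s(t) = 0 3-mal integrieren. Durch Integration von dem Snap und Verwendung der Anfangsbedingung j(0) = 0, erhalten wir j(t) = 0. Die Stammfunktion von dem Ruck ist die Beschleunigung. Mit a(0) = -8 erhalten wir a(t) = -8. Durch Integration von der Beschleunigung und Verwendung der Anfangsbedingung v(0) = 18, erhalten wir v(t) = 18 - 8·t. Wir haben die Geschwindigkeit v(t) = 18 - 8·t. Durch Einsetzen von t = 3: v(3) = -6.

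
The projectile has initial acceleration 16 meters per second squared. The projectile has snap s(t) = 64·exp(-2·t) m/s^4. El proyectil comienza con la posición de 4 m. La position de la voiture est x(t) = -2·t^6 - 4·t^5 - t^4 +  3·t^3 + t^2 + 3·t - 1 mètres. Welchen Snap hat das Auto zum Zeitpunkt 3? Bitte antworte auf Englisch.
We must differentiate our position equation x(t) = -2·t^6 - 4·t^5 - t^4 + 3·t^3 + t^2 + 3·t - 1 4 times. Taking d/dt of x(t), we find v(t) = -12·t^5 - 20·t^4 - 4·t^3 + 9·t^2 + 2·t + 3. Differentiating velocity, we get acceleration: a(t) = -60·t^4 - 80·t^3 - 12·t^2 + 18·t + 2. Taking d/dt of a(t), we find j(t) = -240·t^3 - 240·t^2 - 24·t + 18. The derivative of jerk gives snap: s(t) = -720·t^2 - 480·t - 24. Using s(t) = -720·t^2 - 480·t - 24 and substituting t = 3, we find s = -7944.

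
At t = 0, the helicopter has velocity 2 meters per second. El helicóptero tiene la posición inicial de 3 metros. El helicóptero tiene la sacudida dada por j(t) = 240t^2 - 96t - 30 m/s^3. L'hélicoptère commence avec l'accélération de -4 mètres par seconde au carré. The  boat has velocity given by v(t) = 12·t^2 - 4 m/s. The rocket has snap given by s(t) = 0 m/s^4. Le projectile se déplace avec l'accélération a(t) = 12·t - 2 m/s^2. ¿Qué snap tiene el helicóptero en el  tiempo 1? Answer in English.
We must differentiate our jerk equation j(t) = 240·t^2 - 96·t - 30 1 time. The derivative of jerk gives snap: s(t) = 480·t - 96. We have snap s(t) = 480·t - 96. Substituting t = 1: s(1) = 384.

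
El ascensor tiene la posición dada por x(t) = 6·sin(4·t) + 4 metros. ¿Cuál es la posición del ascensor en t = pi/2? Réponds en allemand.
Mit x(t) = 6·sin(4·t) + 4 und Einsetzen von t = pi/2, finden wir x = 4.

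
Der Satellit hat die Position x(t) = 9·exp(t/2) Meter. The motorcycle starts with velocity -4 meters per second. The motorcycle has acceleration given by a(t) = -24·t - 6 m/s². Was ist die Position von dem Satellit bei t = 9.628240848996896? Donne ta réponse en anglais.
We have position x(t) = 9·exp(t/2). Substituting t = 9.628240848996896: x(9.628240848996896) = 1109.14530458138.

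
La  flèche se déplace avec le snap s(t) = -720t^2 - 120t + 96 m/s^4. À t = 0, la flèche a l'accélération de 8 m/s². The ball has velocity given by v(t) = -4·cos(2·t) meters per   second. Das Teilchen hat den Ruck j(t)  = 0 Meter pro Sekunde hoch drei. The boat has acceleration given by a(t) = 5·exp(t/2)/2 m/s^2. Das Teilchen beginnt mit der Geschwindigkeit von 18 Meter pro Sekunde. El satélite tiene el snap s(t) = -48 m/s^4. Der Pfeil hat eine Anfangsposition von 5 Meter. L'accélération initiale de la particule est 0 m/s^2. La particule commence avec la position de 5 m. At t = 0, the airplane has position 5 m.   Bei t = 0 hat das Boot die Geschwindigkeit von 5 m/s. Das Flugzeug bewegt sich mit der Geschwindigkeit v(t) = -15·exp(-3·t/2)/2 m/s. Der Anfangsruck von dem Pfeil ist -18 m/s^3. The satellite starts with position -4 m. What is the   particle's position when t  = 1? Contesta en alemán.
Um dies zu lösen, müssen wir 3 Stammfunktionen unserer Gleichung für den Ruck j(t) = 0 finden. Mit ∫j(t)dt und Anwendung von a(0) = 0, finden wir a(t) = 0. Durch Integration von der Beschleunigung und Verwendung der Anfangsbedingung v(0) = 18, erhalten wir v(t) = 18. Die Stammfunktion von der Geschwindigkeit ist die Position. Mit x(0) = 5 erhalten wir x(t) = 18·t + 5. Mit x(t) = 18·t + 5 und Einsetzen von t = 1, finden wir x = 23.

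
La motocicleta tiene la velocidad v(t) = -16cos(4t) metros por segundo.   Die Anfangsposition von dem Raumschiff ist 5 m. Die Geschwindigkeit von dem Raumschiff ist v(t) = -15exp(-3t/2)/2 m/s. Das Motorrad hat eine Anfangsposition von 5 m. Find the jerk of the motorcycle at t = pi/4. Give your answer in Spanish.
Partiendo de la velocidad v(t) = -16·cos(4·t), tomamos 2 derivadas. Derivando la velocidad, obtenemos la aceleración: a(t) = 64·sin(4·t). Derivando la aceleración, obtenemos la sacudida: j(t) = 256·cos(4·t). Tenemos la sacudida j(t) = 256·cos(4·t). Sustituyendo t = pi/4: j(pi/4) = -256.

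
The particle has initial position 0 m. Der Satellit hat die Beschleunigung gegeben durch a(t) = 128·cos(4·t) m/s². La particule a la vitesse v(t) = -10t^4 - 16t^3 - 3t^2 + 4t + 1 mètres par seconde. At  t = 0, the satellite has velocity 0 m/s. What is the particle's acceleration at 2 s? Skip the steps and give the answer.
a(2) = -520.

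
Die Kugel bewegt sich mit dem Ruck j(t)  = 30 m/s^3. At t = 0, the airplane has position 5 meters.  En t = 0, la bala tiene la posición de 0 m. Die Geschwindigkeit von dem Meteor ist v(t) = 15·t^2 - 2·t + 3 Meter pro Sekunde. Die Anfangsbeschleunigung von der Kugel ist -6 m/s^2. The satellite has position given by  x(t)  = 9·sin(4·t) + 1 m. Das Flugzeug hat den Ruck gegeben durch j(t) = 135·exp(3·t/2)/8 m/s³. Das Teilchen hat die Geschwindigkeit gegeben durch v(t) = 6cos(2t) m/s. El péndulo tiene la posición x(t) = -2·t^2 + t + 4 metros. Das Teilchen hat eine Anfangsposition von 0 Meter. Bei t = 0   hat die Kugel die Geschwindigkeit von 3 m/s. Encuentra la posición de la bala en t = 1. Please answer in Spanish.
Debemos encontrar la integral de nuestra ecuación de la sacudida j(t) = 30 3 veces. Integrando la sacudida y usando la condición inicial a(0) = -6, obtenemos a(t) = 30·t - 6. Integrando la aceleración y usando la condición inicial v(0) = 3, obtenemos v(t) = 15·t^2 - 6·t + 3. La integral de la velocidad es la posición. Usando x(0) = 0, obtenemos x(t) = 5·t^3 - 3·t^2 + 3·t. De la ecuación de la posición x(t) = 5·t^3 - 3·t^2 + 3·t, sustituimos t = 1 para obtener x = 5.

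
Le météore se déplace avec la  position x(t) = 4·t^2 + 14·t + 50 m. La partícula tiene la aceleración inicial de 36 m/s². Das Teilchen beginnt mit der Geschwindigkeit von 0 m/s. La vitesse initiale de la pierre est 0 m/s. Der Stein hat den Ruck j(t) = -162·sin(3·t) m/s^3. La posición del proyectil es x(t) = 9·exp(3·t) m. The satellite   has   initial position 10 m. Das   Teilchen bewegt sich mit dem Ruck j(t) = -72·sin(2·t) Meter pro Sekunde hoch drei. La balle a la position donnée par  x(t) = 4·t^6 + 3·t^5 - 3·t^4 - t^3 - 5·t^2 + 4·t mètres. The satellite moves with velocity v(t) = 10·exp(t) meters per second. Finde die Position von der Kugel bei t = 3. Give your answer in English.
From the given position equation x(t) = 4·t^6 + 3·t^5 - 3·t^4 - t^3 - 5·t^2 + 4·t, we substitute t = 3 to get x = 3342.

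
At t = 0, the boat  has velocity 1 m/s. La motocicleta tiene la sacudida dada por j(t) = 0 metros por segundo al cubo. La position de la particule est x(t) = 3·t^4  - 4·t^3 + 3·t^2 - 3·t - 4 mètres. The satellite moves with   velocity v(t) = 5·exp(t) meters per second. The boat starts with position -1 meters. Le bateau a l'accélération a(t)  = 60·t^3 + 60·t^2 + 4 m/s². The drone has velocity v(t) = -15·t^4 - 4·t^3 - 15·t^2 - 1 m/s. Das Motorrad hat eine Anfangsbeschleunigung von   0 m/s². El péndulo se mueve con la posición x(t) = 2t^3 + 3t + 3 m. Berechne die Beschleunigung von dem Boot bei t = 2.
Aus der Gleichung für die Beschleunigung a(t) = 60·t^3 + 60·t^2 + 4, setzen wir t = 2 ein und erhalten a = 724.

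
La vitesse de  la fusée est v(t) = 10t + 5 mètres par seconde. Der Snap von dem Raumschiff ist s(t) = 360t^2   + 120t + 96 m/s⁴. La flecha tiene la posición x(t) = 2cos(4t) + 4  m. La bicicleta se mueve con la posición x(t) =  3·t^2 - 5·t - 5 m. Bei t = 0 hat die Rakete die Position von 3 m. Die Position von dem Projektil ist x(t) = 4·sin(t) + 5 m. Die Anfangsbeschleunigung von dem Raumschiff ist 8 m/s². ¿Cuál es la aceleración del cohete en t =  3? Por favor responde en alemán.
Wir müssen unsere Gleichung für die Geschwindigkeit v(t) = 10·t + 5 1-mal ableiten. Mit d/dt von v(t) finden wir a(t) = 10. Mit a(t) = 10 und Einsetzen von t = 3, finden wir a = 10.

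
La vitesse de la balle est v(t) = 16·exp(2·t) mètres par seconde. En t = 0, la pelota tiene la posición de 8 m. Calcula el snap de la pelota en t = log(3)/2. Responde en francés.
Pour résoudre ceci, nous devons prendre 3 dérivées de notre équation de la vitesse v(t) = 16·exp(2·t). En dérivant la vitesse, nous obtenons l'accélération: a(t) = 32·exp(2·t). La dérivée de l'accélération donne le jerk: j(t) = 64·exp(2·t). La dérivée du jerk donne le snap: s(t) = 128·exp(2·t). En utilisant s(t) = 128·exp(2·t) et en substituant t = log(3)/2, nous trouvons s = 384.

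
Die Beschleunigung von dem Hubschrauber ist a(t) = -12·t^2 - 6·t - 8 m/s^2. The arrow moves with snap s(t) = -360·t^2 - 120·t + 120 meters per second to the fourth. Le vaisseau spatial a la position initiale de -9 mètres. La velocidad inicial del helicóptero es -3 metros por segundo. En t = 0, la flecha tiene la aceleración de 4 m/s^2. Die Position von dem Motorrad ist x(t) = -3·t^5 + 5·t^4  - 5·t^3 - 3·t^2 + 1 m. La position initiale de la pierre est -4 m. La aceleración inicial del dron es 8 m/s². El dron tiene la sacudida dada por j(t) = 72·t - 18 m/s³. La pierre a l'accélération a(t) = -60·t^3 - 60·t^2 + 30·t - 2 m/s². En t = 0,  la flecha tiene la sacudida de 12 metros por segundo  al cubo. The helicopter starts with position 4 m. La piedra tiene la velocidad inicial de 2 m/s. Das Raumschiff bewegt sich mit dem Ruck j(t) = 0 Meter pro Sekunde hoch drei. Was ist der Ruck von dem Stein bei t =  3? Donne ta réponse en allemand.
Ausgehend von der Beschleunigung a(t) = -60·t^3 - 60·t^2 + 30·t - 2, nehmen wir 1 Ableitung. Die Ableitung von der Beschleunigung ergibt den Ruck: j(t) = -180·t^2 - 120·t + 30. Mit j(t) = -180·t^2 - 120·t + 30 und Einsetzen von t = 3, finden wir j = -1950.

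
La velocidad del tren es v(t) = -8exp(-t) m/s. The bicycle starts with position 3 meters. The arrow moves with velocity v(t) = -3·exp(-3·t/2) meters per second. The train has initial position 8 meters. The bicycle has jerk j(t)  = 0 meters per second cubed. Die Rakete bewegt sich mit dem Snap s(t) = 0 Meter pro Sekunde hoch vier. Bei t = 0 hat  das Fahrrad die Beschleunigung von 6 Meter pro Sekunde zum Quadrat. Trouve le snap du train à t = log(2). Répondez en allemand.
Wir müssen unsere Gleichung für die Geschwindigkeit v(t) = -8·exp(-t) 3-mal ableiten. Durch Ableiten von der Geschwindigkeit erhalten wir die Beschleunigung: a(t) = 8·exp(-t). Die Ableitung von der Beschleunigung ergibt den Ruck: j(t) = -8·exp(-t). Durch Ableiten von dem Ruck erhalten wir den Snap: s(t) = 8·exp(-t). Aus der Gleichung für den Snap s(t) = 8·exp(-t), setzen wir t = log(2) ein und erhalten s = 4.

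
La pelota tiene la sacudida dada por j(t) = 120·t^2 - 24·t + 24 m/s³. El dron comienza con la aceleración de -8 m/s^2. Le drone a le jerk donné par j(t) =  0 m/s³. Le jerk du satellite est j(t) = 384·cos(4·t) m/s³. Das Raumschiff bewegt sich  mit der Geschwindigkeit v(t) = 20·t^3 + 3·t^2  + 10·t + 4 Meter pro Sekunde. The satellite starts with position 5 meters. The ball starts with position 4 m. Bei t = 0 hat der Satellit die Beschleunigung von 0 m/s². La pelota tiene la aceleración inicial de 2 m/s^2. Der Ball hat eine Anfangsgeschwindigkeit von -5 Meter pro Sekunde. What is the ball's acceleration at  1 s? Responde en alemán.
Um dies zu lösen, müssen wir 1 Stammfunktion unserer Gleichung für den Ruck j(t) = 120·t^2 - 24·t + 24 finden. Durch Integration von dem Ruck und Verwendung der Anfangsbedingung a(0) = 2, erhalten wir a(t) = 40·t^3 - 12·t^2 + 24·t + 2. Mit a(t) = 40·t^3 - 12·t^2 + 24·t + 2 und Einsetzen von t = 1, finden wir a = 54.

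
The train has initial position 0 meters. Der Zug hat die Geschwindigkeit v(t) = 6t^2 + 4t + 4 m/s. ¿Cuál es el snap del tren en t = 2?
Partiendo de la velocidad v(t) = 6·t^2 + 4·t + 4, tomamos 3 derivadas. Derivando la velocidad, obtenemos la aceleración: a(t) = 12·t + 4. Tomando d/dt de a(t), encontramos j(t) = 12. Derivando la sacudida, obtenemos el snap: s(t) = 0. Tenemos el snap s(t) = 0. Sustituyendo t = 2: s(2) = 0.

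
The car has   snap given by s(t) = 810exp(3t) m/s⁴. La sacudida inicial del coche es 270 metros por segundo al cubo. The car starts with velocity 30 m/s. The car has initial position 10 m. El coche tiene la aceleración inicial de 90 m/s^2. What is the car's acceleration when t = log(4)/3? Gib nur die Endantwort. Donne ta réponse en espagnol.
La respuesta es 360.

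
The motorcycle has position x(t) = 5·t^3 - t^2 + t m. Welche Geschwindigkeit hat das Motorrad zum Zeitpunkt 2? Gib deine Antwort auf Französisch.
En partant de la position x(t) = 5·t^3 - t^2 + t, nous prenons 1 dérivée. En dérivant la position, nous obtenons la vitesse: v(t) = 15·t^2 - 2·t + 1. En utilisant v(t) = 15·t^2 - 2·t + 1 et en substituant t = 2, nous trouvons v = 57.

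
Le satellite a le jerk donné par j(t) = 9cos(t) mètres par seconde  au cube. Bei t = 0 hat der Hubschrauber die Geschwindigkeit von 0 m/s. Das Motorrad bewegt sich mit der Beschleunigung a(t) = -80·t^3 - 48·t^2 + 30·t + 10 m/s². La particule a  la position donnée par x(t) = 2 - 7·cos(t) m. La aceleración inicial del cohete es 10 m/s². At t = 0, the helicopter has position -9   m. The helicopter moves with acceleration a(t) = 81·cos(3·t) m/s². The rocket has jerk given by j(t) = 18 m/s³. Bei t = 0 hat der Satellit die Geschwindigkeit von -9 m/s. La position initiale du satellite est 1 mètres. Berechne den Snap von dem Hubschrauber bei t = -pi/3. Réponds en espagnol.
Partiendo de la aceleración a(t) = 81·cos(3·t), tomamos 2 derivadas. Tomando d/dt de a(t), encontramos j(t) = -243·sin(3·t). Tomando d/dt de j(t), encontramos s(t) = -729·cos(3·t). Usando s(t) = -729·cos(3·t) y sustituyendo t = -pi/3, encontramos s = 729.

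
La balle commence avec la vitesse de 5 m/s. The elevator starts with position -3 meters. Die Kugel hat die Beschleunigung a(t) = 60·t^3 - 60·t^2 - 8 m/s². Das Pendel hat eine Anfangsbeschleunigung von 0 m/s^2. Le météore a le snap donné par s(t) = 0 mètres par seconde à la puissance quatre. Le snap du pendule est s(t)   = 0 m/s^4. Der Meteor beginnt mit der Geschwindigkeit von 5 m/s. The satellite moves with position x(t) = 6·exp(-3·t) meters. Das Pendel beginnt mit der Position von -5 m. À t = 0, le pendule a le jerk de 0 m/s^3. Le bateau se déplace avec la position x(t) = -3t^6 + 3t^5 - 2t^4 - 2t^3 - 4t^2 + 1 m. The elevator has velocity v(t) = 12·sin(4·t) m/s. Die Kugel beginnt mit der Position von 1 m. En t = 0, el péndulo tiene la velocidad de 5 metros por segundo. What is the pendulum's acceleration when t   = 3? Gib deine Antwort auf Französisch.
Pour résoudre ceci, nous devons prendre 2 intégrales de notre équation du snap s(t) = 0. En prenant ∫s(t)dt et en appliquant j(0) = 0, nous trouvons j(t) = 0. En intégrant le jerk et en utilisant la condition initiale a(0) = 0, nous obtenons a(t) = 0. De l'équation de l'accélération a(t) = 0, nous substituons t = 3 pour obtenir a = 0.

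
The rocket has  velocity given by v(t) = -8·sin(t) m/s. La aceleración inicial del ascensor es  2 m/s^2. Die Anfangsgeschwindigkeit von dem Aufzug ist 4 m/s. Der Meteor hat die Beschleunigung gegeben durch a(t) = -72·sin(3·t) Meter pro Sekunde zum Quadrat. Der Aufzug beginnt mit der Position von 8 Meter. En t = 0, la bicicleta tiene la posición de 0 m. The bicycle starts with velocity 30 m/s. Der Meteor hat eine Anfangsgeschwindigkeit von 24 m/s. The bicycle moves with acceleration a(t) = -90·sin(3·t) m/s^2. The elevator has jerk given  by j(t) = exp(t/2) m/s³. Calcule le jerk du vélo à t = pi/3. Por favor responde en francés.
Pour résoudre ceci, nous devons prendre 1 dérivée de notre équation de l'accélération a(t) = -90·sin(3·t). La dérivée de l'accélération donne le jerk: j(t) = -270·cos(3·t). De l'équation du jerk j(t) = -270·cos(3·t), nous substituons t = pi/3 pour obtenir j = 270.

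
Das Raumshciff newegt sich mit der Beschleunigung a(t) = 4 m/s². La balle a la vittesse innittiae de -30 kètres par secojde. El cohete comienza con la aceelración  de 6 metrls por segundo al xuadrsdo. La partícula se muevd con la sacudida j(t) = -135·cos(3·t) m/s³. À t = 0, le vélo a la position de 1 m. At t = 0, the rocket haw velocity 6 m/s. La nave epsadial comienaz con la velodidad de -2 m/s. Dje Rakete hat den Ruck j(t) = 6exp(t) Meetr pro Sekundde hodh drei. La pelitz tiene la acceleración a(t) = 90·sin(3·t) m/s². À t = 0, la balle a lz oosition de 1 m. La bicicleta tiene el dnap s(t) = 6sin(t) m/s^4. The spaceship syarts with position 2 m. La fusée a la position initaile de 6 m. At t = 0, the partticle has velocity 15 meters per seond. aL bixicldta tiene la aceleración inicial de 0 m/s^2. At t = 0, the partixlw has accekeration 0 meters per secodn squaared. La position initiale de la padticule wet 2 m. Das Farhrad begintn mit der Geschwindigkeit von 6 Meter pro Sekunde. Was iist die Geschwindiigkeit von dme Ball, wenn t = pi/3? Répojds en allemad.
Wir müssen das Integral unserer Gleichung für die Beschleunigung a(t) = 90·sin(3·t) 1-mal finden. Das Integral von der Beschleunigung, mit v(0) = -30, ergibt die Geschwindigkeit: v(t) = -30·cos(3·t). Mit v(t) = -30·cos(3·t) und Einsetzen von t = pi/3, finden wir v = 30.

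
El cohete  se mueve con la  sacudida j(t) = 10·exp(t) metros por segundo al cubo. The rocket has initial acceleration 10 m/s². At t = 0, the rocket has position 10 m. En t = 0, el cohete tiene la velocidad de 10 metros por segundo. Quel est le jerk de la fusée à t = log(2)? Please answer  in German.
Wir haben den Ruck j(t) = 10·exp(t). Durch Einsetzen von t = log(2): j(log(2)) = 20.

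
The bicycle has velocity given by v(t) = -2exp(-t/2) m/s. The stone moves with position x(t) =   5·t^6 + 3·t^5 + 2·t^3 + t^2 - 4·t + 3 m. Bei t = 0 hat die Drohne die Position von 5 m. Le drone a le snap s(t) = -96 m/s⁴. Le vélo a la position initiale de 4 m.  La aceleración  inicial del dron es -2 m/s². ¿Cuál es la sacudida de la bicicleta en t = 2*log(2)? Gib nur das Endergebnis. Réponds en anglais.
The answer is -1/4.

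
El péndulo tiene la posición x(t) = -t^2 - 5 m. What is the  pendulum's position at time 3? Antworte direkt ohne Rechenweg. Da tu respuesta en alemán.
Bei t = 3, x = -14.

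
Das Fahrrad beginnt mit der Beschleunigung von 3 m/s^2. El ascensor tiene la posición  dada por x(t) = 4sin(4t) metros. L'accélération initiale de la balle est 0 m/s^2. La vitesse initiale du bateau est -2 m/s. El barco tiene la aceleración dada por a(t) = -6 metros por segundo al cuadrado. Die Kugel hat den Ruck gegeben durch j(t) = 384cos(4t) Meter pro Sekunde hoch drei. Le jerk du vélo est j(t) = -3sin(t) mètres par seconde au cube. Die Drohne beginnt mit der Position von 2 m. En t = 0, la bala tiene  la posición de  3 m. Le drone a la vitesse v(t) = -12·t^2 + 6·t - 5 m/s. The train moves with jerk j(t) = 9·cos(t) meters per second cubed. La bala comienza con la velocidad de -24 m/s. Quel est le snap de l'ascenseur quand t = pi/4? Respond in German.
Wir müssen unsere Gleichung für die Position x(t) = 4·sin(4·t) 4-mal ableiten. Durch Ableiten von der Position erhalten wir die Geschwindigkeit: v(t) = 16·cos(4·t). Die Ableitung von der Geschwindigkeit ergibt die Beschleunigung: a(t) = -64·sin(4·t). Die Ableitung von der Beschleunigung ergibt den Ruck: j(t) = -256·cos(4·t). Die Ableitung von dem Ruck ergibt den Snap: s(t) = 1024·sin(4·t). Mit s(t) = 1024·sin(4·t) und Einsetzen von t = pi/4, finden wir s = 0.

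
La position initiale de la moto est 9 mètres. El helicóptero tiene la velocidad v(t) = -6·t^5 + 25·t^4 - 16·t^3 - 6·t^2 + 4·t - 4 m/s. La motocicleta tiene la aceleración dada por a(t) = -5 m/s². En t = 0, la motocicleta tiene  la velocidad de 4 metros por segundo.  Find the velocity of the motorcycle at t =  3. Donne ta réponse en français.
En partant de l'accélération a(t) = -5, nous prenons 1 primitive. En prenant ∫a(t)dt et en appliquant v(0) = 4, nous trouvons v(t) = 4 - 5·t. En utilisant v(t) = 4 - 5·t et en substituant t = 3, nous trouvons v = -11.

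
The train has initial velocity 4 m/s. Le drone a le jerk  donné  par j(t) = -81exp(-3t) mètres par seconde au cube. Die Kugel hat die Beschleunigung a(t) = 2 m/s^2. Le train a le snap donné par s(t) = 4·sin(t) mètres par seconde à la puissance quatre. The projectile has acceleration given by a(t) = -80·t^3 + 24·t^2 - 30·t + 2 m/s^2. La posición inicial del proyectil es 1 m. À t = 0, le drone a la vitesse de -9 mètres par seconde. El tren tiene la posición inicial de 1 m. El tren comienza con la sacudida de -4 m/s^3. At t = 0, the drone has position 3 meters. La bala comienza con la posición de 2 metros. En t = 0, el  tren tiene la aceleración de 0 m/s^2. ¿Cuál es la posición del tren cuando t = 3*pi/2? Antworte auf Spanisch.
Debemos encontrar la integral de nuestra ecuación del snap s(t) = 4·sin(t) 4 veces. Tomando ∫s(t)dt y aplicando j(0) = -4, encontramos j(t) = -4·cos(t). Integrando la sacudida y usando la condición inicial a(0) = 0, obtenemos a(t) = -4·sin(t). Tomando ∫a(t)dt y aplicando v(0) = 4, encontramos v(t) = 4·cos(t). La integral de la velocidad es la posición. Usando x(0) = 1, obtenemos x(t) = 4·sin(t) + 1. De la ecuación de la posición x(t) = 4·sin(t) + 1, sustituimos t = 3*pi/2 para obtener x = -3.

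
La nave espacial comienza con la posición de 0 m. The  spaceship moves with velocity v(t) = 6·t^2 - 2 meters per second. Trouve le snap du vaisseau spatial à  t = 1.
Pour résoudre ceci, nous devons prendre 3 dérivées de notre équation de la vitesse v(t) = 6·t^2 - 2. En prenant d/dt de v(t), nous trouvons a(t) = 12·t. En dérivant l'accélération, nous obtenons le jerk: j(t) = 12. En prenant d/dt de j(t), nous trouvons s(t) = 0. De l'équation du snap s(t) = 0, nous substituons t = 1 pour obtenir s = 0.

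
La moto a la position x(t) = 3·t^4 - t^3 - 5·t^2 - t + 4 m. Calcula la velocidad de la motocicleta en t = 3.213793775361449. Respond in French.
Nous devons dériver notre équation de la position x(t) = 3·t^4 - t^3 - 5·t^2 - t + 4 1 fois. En prenant d/dt de x(t), nous trouvons v(t) = 12·t^3 - 3·t^2 - 10·t - 1. Nous avons la vitesse v(t) = 12·t^3 - 3·t^2 - 10·t - 1. En substituant t = 3.213793775361449: v(3.213793775361449) = 334.199538699283.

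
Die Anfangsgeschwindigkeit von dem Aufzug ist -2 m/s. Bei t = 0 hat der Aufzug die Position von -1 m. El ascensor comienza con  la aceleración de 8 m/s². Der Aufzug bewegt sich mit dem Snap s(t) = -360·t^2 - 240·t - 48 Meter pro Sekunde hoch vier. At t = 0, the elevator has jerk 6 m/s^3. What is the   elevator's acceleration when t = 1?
We need to integrate our snap equation s(t) = -360·t^2 - 240·t - 48 2 times. Finding the integral of s(t) and using j(0) = 6: j(t) = -120·t^3 - 120·t^2 - 48·t + 6. Taking ∫j(t)dt and applying a(0) = 8, we find a(t) = -30·t^4 - 40·t^3 - 24·t^2 + 6·t + 8. From the given acceleration equation a(t) = -30·t^4 - 40·t^3 - 24·t^2 + 6·t + 8, we substitute t = 1 to get a = -80.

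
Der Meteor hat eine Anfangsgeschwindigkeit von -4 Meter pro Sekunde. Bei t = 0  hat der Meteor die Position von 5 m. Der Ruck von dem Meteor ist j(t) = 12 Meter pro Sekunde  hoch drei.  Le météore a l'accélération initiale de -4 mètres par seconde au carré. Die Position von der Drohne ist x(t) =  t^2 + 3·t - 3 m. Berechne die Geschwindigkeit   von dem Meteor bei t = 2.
Ausgehend von dem Ruck j(t) = 12, nehmen wir 2 Stammfunktionen. Durch Integration von dem Ruck und Verwendung der Anfangsbedingung a(0) = -4, erhalten wir a(t) = 12·t - 4. Das Integral von der Beschleunigung ist die Geschwindigkeit. Mit v(0) = -4 erhalten wir v(t) = 6·t^2 - 4·t - 4. Mit v(t) = 6·t^2 - 4·t - 4 und Einsetzen von t = 2, finden wir v = 12.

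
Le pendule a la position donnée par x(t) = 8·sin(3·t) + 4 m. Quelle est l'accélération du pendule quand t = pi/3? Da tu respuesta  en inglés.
To solve this, we need to take 2 derivatives of our position equation x(t) = 8·sin(3·t) + 4. Taking d/dt of x(t), we find v(t) = 24·cos(3·t). Taking d/dt of v(t), we find a(t) = -72·sin(3·t). We have acceleration a(t) = -72·sin(3·t). Substituting t = pi/3: a(pi/3) = 0.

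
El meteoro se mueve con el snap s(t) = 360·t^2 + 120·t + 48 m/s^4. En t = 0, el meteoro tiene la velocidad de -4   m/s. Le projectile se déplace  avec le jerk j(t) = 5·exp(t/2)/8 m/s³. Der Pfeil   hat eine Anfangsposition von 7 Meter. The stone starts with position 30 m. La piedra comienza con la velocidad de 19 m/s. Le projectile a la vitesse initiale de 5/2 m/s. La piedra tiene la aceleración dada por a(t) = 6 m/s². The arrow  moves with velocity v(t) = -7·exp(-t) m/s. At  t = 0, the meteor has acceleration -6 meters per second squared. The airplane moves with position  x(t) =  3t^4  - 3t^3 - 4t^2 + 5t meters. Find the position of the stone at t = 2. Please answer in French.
Nous devons intégrer notre équation de l'accélération a(t) = 6 2 fois. En intégrant l'accélération et en utilisant la condition initiale v(0) = 19, nous obtenons v(t) = 6·t + 19. La primitive de la vitesse est la position. En utilisant x(0) = 30, nous obtenons x(t) = 3·t^2 + 19·t + 30. Nous avons la position x(t) = 3·t^2 + 19·t + 30. En substituant t = 2: x(2) = 80.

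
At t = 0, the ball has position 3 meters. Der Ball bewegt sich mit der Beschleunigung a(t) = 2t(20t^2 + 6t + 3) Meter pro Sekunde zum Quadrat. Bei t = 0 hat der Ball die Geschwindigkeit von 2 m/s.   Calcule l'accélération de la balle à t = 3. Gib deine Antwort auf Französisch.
Nous avons l'accélération a(t) = 2·t·(20·t^2 + 6·t + 3). En substituant t = 3: a(3) = 1206.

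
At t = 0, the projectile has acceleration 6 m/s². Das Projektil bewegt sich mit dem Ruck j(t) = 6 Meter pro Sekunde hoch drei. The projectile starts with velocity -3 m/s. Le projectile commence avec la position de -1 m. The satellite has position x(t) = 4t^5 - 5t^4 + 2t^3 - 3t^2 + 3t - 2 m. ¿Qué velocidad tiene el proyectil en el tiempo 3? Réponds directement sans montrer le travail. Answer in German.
Die Geschwindigkeit bei t = 3 ist v = 42.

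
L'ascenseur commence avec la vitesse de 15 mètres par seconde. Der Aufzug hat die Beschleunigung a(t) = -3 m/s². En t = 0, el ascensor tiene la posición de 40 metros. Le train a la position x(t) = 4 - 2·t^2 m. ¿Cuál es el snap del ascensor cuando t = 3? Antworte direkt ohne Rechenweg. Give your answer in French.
À t = 3, s = 0.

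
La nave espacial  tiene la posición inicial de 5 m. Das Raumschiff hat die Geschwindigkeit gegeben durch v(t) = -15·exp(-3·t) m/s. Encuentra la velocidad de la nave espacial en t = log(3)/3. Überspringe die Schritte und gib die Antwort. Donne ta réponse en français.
v(log(3)/3) = -5.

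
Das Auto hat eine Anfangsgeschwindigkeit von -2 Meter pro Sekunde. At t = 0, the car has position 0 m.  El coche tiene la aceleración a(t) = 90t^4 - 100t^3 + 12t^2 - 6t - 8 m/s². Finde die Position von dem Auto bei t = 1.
Um dies zu lösen, müssen wir 2 Stammfunktionen unserer Gleichung für die Beschleunigung a(t) = 90·t^4 - 100·t^3 + 12·t^2 - 6·t - 8 finden. Mit ∫a(t)dt und Anwendung von v(0) = -2, finden wir v(t) = 18·t^5 - 25·t^4 + 4·t^3 - 3·t^2 - 8·t - 2. Die Stammfunktion von der Geschwindigkeit, mit x(0) = 0, ergibt die Position: x(t) = 3·t^6 - 5·t^5 + t^4 - t^3 - 4·t^2 - 2·t. Aus der Gleichung für die Position x(t) = 3·t^6 - 5·t^5 + t^4 - t^3 - 4·t^2 - 2·t, setzen wir t = 1 ein und erhalten x = -8.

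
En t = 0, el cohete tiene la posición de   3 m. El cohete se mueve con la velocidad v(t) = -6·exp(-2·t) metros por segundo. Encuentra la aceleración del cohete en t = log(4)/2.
Para resolver esto, necesitamos tomar 1 derivada de nuestra ecuación de la velocidad v(t) = -6·exp(-2·t). Tomando d/dt de v(t), encontramos a(t) = 12·exp(-2·t). Usando a(t) = 12·exp(-2·t) y sustituyendo t = log(4)/2, encontramos a = 3.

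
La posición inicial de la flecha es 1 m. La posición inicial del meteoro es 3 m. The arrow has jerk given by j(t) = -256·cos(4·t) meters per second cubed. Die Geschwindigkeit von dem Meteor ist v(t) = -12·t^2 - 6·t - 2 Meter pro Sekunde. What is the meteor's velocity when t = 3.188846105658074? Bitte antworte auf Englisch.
Using v(t) = -12·t^2 - 6·t - 2 and substituting t = 3.188846105658074, we find v = -143.157950460796.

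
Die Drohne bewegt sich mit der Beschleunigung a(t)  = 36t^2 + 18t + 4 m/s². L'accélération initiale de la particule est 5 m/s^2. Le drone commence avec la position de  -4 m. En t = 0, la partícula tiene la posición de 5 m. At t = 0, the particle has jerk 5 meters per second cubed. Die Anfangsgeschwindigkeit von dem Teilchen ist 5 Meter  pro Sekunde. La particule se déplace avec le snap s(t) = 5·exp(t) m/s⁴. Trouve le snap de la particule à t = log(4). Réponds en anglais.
Using s(t) = 5·exp(t) and substituting t = log(4), we find s = 20.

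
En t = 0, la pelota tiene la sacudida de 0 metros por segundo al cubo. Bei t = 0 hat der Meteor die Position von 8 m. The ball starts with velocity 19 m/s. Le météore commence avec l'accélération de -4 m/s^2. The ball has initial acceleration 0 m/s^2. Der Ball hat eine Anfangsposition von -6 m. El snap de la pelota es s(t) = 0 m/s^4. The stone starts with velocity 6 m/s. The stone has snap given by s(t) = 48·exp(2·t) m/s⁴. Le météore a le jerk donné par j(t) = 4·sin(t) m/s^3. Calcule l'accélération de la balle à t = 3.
Nous devons intégrer notre équation du snap s(t) = 0 2 fois. L'intégrale du snap est le jerk. En utilisant j(0) = 0, nous obtenons j(t) = 0. En intégrant le jerk et en utilisant la condition initiale a(0) = 0, nous obtenons a(t) = 0. De l'équation de l'accélération a(t) = 0, nous substituons t = 3 pour obtenir a = 0.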